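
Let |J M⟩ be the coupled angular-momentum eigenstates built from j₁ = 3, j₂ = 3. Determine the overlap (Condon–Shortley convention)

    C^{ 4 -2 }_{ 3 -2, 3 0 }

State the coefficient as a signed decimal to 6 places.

+√(3/154) ≈ +0.139573

√[9·2!4!4!/11! · 1!5!3!3!2!6!] = √(124416/77)
  +(−1)^1/∏(1,1,4,2,0,2)! = -1/96  (running -1/96)
  +(−1)^2/∏(2,0,3,1,1,3)! = 1/72  (running 1/288)
⟨..|..⟩ = √(124416/77)·(1/288) = +0.139573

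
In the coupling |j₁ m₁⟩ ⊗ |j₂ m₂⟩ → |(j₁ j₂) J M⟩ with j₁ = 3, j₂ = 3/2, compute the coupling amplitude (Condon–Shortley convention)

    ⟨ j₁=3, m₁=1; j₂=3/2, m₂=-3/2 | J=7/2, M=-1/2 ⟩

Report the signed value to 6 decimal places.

+0.617213  (= +√(8/21))

j₁+j₂−J=1  J+j₁−j₂=5  J−j₁+j₂=2  j₁+j₂+J+1=9
(j₁±m₁, j₂±m₂, J±M) = (4,2,0,3,3,4)
P² = 1536/7
sum k=0..0:
  [0] +1/24 = 1/24
S = 1/24
C² = P²·S² = 8/21 ; C = +0.617213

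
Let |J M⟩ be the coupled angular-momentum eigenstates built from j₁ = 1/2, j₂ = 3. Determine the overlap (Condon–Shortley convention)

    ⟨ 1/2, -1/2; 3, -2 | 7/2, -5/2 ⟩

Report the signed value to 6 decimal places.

+0.925820  (= +√(6/7))

√[8·0!1!6!/8! · 0!1!1!5!1!6!] = √(86400/7)
  +(−1)^0/∏(0,0,1,1,0,5)! = 1/120  (running 1/120)
⟨..|..⟩ = √(86400/7)·(1/120) = +0.925820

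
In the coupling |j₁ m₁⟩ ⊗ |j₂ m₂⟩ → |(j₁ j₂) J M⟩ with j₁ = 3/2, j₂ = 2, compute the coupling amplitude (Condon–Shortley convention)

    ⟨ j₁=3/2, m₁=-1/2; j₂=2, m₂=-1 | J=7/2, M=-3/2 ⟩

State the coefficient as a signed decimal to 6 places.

+0.755929

j₁+j₂−J=0  J+j₁−j₂=3  J−j₁+j₂=4  j₁+j₂+J+1=8
(j₁±m₁, j₂±m₂, J±M) = (1,2,1,3,2,5)
P² = 576/7
sum k=0..0:
  [0] +1/12 = 1/12
S = 1/12
C² = P²·S² = 4/7 ; C = +0.755929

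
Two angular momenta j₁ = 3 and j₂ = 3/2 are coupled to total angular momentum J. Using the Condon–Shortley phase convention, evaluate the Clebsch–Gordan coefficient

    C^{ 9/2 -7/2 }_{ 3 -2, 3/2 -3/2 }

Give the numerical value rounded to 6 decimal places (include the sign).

+0.816497

√[10·0!6!3!/10! · 1!5!0!3!1!8!] = √(345600)
  +(−1)^0/∏(0,0,5,0,1,3)! = 1/720  (running 1/720)
⟨..|..⟩ = √(345600)·(1/720) = +0.816497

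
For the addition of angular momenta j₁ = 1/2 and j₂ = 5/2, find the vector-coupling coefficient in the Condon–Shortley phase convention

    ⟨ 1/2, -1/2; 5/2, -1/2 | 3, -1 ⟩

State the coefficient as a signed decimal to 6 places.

√[7·0!1!5!/7! · 0!1!2!3!2!4!] = √(96)
  +(−1)^0/∏(0,0,1,2,0,3)! = 1/12  (running 1/12)
⟨..|..⟩ = √(96)·(1/12) = +0.816497

+√(2/3) ≈ +0.816497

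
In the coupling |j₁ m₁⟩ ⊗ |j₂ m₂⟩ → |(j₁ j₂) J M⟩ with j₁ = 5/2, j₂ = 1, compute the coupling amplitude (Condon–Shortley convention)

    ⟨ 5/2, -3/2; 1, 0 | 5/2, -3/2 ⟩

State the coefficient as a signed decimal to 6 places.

√[6·1!4!1!/7! · 1!4!1!1!1!4!] = √(576/35)
  +(−1)^0/∏(0,1,4,1,0,0)! = 1/24  (running 1/24)
  +(−1)^1/∏(1,0,3,0,1,1)! = -1/6  (running -1/8)
⟨..|..⟩ = √(576/35)·(-1/8) = -0.507093

-0.507093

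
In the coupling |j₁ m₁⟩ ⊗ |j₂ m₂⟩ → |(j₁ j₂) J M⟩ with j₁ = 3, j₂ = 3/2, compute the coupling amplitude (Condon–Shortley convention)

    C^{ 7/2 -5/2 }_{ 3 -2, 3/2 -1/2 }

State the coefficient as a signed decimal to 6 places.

j₁+j₂−J=1  J+j₁−j₂=5  J−j₁+j₂=2  j₁+j₂+J+1=9
(j₁±m₁, j₂±m₂, J±M) = (1,5,1,2,1,6)
P² = 6400/7
sum k=0..1:
  [0] +1/120 = 1/120
  [1] −1/48 = -1/48
S = -1/80
C² = P²·S² = 1/7 ; C = -0.377964

-0.377964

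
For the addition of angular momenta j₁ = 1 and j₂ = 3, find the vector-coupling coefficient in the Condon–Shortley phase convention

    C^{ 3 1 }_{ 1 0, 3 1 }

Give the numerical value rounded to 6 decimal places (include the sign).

-0.288675  (= −√(1/12))

j₁+j₂−J=1  J+j₁−j₂=1  J−j₁+j₂=5  j₁+j₂+J+1=8
(j₁±m₁, j₂±m₂, J±M) = (1,1,4,2,4,2)
P² = 48
sum k=0..1:
  [0] +1/24 = 1/24
  [1] −1/12 = -1/12
S = -1/24
C² = P²·S² = 1/12 ; C = -0.288675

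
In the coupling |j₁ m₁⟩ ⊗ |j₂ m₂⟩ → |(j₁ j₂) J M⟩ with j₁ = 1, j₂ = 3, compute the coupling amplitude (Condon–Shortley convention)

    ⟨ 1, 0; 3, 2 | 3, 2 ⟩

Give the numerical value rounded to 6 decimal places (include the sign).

-0.577350

√[7·1!1!5!/8! · 1!1!5!1!5!1!] = √(300)
  +(−1)^0/∏(0,1,1,5,0,0)! = 1/120  (running 1/120)
  +(−1)^1/∏(1,0,0,4,1,1)! = -1/24  (running -1/30)
⟨..|..⟩ = √(300)·(-1/30) = -0.577350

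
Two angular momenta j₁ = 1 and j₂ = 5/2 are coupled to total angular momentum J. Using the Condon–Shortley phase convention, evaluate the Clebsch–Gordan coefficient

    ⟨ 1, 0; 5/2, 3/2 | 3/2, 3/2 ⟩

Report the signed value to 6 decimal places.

j₁+j₂−J=2  J+j₁−j₂=0  J−j₁+j₂=3  j₁+j₂+J+1=6
(j₁±m₁, j₂±m₂, J±M) = (1,1,4,1,3,0)
P² = 48/5
sum k=1..1:
  [1] −1/6 = -1/6
S = -1/6
C² = P²·S² = 4/15 ; C = -0.516398

−√(4/15) ≈ -0.516398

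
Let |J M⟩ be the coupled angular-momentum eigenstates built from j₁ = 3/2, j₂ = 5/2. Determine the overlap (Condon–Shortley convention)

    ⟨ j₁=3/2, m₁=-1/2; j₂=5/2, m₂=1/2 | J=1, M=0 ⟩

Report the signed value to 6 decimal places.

√[3·3!0!2!/6! · 1!2!3!2!1!1!] = √(6/5)
  +(−1)^2/∏(2,1,0,1,0,1)! = 1/2  (running 1/2)
⟨..|..⟩ = √(6/5)·(1/2) = +0.547723

+0.547723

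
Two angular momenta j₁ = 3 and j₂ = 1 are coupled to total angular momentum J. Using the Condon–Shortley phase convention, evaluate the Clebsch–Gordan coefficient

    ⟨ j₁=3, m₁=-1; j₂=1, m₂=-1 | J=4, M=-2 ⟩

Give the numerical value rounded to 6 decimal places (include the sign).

triangle: 0!*6!*2!/9! = 1440/362880
(j±m)!: 2!*4!*0!*2!*2!*6! = 138240
prefactor² = (2J+1)*Δ*N² = 34560/7
  k=0: +1/(0!*0!*4!*0!*2!*2!) = 1/96
Σ = 1/96  ⇒  CG² = 34560/7*1/96² = 15/28
CG = +√(15/28) = +0.731925

+√(15/28) = +0.731925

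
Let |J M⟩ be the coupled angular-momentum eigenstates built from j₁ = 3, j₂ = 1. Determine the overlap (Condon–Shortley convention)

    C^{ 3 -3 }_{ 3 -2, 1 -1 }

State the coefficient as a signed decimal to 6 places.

j₁+j₂−J=1  J+j₁−j₂=5  J−j₁+j₂=1  j₁+j₂+J+1=8
(j₁±m₁, j₂±m₂, J±M) = (1,5,0,2,0,6)
P² = 3600
sum k=0..0:
  [0] +1/120 = 1/120
S = 1/120
C² = P²·S² = 1/4 ; C = +0.500000

+√(1/4) ≈ +0.500000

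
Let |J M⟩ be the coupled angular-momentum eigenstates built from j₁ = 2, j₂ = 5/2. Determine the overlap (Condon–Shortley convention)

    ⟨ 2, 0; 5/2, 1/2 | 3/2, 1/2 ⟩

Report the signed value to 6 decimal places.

√[4·3!1!2!/7! · 2!2!3!2!2!1!] = √(32/35)
  +(−1)^1/∏(1,2,1,2,0,0)! = -1/4  (running -1/4)
  +(−1)^2/∏(2,1,0,1,1,1)! = 1/2  (running 1/4)
⟨..|..⟩ = √(32/35)·(1/4) = +0.239046

+0.239046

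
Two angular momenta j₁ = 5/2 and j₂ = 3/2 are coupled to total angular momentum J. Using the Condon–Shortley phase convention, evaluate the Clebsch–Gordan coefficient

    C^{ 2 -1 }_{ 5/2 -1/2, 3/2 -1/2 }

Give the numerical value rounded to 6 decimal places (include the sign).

−√(25/84) = -0.545545

j₁+j₂−J=2  J+j₁−j₂=3  J−j₁+j₂=1  j₁+j₂+J+1=7
(j₁±m₁, j₂±m₂, J±M) = (2,3,1,2,1,3)
P² = 12/7
sum k=0..1:
  [0] +1/12 = 1/12
  [1] −1/2 = -1/2
S = -5/12
C² = P²·S² = 25/84 ; C = -0.545545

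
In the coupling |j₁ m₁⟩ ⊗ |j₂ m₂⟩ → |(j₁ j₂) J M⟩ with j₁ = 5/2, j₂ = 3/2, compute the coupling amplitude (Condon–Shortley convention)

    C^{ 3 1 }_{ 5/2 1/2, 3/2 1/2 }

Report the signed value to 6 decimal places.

−√(1/60) = -0.129099

triangle: 1!*4!*2!/8! = 48/40320
(j±m)!: 3!*2!*2!*1!*4!*2! = 1152
prefactor² = (2J+1)*Δ*N² = 48/5
  k=0: +1/(0!*1!*2!*2!*2!*0!) = 1/8
  k=1: −1/(1!*0!*1!*1!*3!*1!) = -1/6
Σ = -1/24  ⇒  CG² = 48/5*(-1/24)² = 1/60
CG = −√(1/60) = -0.129099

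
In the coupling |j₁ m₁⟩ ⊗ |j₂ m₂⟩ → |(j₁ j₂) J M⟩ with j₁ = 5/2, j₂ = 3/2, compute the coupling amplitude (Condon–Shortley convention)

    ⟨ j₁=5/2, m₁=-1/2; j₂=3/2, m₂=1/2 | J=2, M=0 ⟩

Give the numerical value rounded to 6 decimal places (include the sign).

√[5·2!3!1!/7! · 2!3!2!1!2!2!] = √(8/7)
  +(−1)^1/∏(1,1,2,1,1,0)! = -1/2  (running -1/2)
  +(−1)^2/∏(2,0,1,0,2,1)! = 1/4  (running -1/4)
⟨..|..⟩ = √(8/7)·(-1/4) = -0.267261

-0.267261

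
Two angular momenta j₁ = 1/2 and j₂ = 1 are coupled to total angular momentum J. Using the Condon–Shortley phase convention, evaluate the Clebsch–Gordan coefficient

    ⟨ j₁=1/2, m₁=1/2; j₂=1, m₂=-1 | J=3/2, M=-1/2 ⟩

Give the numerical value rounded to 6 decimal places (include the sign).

+0.577350

j₁+j₂−J=0  J+j₁−j₂=1  J−j₁+j₂=2  j₁+j₂+J+1=4
(j₁±m₁, j₂±m₂, J±M) = (1,0,0,2,1,2)
P² = 4/3
sum k=0..0:
  [0] +1/2 = 1/2
S = 1/2
C² = P²·S² = 1/3 ; C = +0.577350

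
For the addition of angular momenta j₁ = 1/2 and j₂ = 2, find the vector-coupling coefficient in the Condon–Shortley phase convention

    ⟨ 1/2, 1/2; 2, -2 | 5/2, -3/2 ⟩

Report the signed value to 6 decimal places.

√[6·0!1!4!/6! · 1!0!0!4!1!4!] = √(576/5)
  +(−1)^0/∏(0,0,0,0,1,4)! = 1/24  (running 1/24)
⟨..|..⟩ = √(576/5)·(1/24) = +0.447214

+√(1/5) ≈ +0.447214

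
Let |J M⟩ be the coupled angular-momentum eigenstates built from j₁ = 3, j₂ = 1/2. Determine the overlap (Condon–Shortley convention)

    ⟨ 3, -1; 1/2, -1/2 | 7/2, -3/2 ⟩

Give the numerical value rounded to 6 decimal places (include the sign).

j₁+j₂−J=0  J+j₁−j₂=6  J−j₁+j₂=1  j₁+j₂+J+1=8
(j₁±m₁, j₂±m₂, J±M) = (2,4,0,1,2,5)
P² = 11520/7
sum k=0..0:
  [0] +1/48 = 1/48
S = 1/48
C² = P²·S² = 5/7 ; C = +0.845154

+√(5/7) = +0.845154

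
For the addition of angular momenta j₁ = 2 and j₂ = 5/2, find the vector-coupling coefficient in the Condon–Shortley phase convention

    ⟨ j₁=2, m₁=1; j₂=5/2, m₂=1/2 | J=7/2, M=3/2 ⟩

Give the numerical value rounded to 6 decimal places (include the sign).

+0.308607

j₁+j₂−J=1  J+j₁−j₂=3  J−j₁+j₂=4  j₁+j₂+J+1=9
(j₁±m₁, j₂±m₂, J±M) = (3,1,3,2,5,2)
P² = 384/7
sum k=0..1:
  [0] +1/12 = 1/12
  [1] −1/24 = -1/24
S = 1/24
C² = P²·S² = 2/21 ; C = +0.308607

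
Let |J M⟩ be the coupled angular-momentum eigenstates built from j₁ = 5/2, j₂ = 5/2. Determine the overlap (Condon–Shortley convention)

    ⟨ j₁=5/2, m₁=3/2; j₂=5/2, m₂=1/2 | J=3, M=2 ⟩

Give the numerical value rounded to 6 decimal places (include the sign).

−√(1/12) = -0.288675

triangle: 2!*3!*3!/9! = 72/362880
(j±m)!: 4!*1!*3!*2!*5!*1! = 34560
prefactor² = (2J+1)*Δ*N² = 48
  k=0: +1/(0!*2!*1!*3!*2!*0!) = 1/24
  k=1: −1/(1!*1!*0!*2!*3!*1!) = -1/12
Σ = -1/24  ⇒  CG² = 48*(-1/24)² = 1/12
CG = −√(1/12) = -0.288675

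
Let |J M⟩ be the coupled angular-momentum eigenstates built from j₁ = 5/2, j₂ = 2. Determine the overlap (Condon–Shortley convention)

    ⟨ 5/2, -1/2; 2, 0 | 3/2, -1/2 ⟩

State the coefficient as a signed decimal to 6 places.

√[4·3!2!1!/7! · 2!3!2!2!1!2!] = √(32/35)
  +(−1)^1/∏(1,2,2,1,0,0)! = -1/4  (running -1/4)
  +(−1)^2/∏(2,1,1,0,1,1)! = 1/2  (running 1/4)
⟨..|..⟩ = √(32/35)·(1/4) = +0.239046

+√(2/35) ≈ +0.239046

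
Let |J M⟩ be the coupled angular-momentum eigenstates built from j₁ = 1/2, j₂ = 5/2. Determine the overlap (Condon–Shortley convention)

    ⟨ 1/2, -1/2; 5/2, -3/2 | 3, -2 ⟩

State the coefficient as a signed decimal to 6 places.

triangle: 0!·1!·5!/7! = 120/5040
(j±m)!: 0!·1!·1!·4!·1!·5! = 2880
prefactor² = (2J+1)·Δ·N² = 480
  k=0: +1/(0!·0!·1!·1!·0!·4!) = 1/24
Σ = 1/24  ⇒  CG² = 480·1/24² = 5/6
CG = +√(5/6) = +0.912871

+√(5/6) = +0.912871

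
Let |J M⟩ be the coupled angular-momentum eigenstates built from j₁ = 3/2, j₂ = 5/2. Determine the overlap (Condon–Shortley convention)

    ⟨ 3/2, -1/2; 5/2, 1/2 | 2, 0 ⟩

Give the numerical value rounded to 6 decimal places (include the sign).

triangle: 2!×1!×3!/7! = 12/5040
(j±m)!: 1!×2!×3!×2!×2!×2! = 96
prefactor² = (2J+1)×Δ×N² = 8/7
  k=1: −1/(1!×1!×1!×2!×0!×1!) = -1/2
  k=2: +1/(2!×0!×0!×1!×1!×2!) = 1/4
Σ = -1/4  ⇒  CG² = 8/7×(-1/4)² = 1/14
CG = −√(1/14) = -0.267261

−√(1/14) = -0.267261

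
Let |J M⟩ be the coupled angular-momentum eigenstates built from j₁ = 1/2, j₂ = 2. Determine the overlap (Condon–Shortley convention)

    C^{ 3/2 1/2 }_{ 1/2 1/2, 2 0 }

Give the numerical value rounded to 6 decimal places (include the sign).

+0.632456

j₁+j₂−J=1  J+j₁−j₂=0  J−j₁+j₂=3  j₁+j₂+J+1=5
(j₁±m₁, j₂±m₂, J±M) = (1,0,2,2,2,1)
P² = 8/5
sum k=0..0:
  [0] +1/2 = 1/2
S = 1/2
C² = P²·S² = 2/5 ; C = +0.632456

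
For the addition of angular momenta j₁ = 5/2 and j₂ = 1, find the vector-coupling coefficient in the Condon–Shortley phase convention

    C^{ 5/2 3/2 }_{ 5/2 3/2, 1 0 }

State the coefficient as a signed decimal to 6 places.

√[6·1!4!1!/7! · 4!1!1!1!4!1!] = √(576/35)
  +(−1)^0/∏(0,1,1,1,3,0)! = 1/6  (running 1/6)
  +(−1)^1/∏(1,0,0,0,4,1)! = -1/24  (running 1/8)
⟨..|..⟩ = √(576/35)·(1/8) = +0.507093

+√(9/35) ≈ +0.507093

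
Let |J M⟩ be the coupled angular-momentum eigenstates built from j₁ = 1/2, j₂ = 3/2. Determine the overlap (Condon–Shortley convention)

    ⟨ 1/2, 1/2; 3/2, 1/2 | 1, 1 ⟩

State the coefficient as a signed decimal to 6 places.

triangle: 1!·0!·2!/4! = 2/24
(j±m)!: 1!·0!·2!·1!·2!·0! = 4
prefactor² = (2J+1)·Δ·N² = 1
  k=0: +1/(0!·1!·0!·2!·0!·0!) = 1/2
Σ = 1/2  ⇒  CG² = 1·1/2² = 1/4
CG = +√(1/4) = +0.500000

+√(1/4) ≈ +0.500000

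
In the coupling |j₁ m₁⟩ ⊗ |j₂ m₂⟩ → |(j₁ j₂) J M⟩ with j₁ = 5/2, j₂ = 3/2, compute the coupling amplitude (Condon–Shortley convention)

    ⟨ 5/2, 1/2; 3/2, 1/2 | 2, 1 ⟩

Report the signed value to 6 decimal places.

−√(25/84) = -0.545545

j₁+j₂−J=2  J+j₁−j₂=3  J−j₁+j₂=1  j₁+j₂+J+1=7
(j₁±m₁, j₂±m₂, J±M) = (3,2,2,1,3,1)
P² = 12/7
sum k=1..2:
  [1] −1/2 = -1/2
  [2] +1/12 = 1/12
S = -5/12
C² = P²·S² = 25/84 ; C = -0.545545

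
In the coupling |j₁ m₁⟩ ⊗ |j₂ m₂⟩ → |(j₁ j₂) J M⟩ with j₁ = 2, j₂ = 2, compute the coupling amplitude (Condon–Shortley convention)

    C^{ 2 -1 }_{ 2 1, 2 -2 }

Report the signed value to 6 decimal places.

+0.654654  (= +√(3/7))

√[5·2!2!2!/7! · 3!1!0!4!1!3!] = √(48/7)
  +(−1)^0/∏(0,2,1,0,1,2)! = 1/4  (running 1/4)
⟨..|..⟩ = √(48/7)·(1/4) = +0.654654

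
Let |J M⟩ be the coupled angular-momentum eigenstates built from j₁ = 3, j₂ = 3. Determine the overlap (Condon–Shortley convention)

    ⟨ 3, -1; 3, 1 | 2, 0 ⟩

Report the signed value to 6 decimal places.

j₁+j₂−J=4  J+j₁−j₂=2  J−j₁+j₂=2  j₁+j₂+J+1=9
(j₁±m₁, j₂±m₂, J±M) = (2,4,4,2,2,2)
P² = 256/21
sum k=2..4:
  [2] +1/16 = 1/16
  [3] −1/6 = -1/6
  [4] +1/96 = 1/96
S = -3/32
C² = P²·S² = 3/28 ; C = -0.327327

−√(3/28) = -0.327327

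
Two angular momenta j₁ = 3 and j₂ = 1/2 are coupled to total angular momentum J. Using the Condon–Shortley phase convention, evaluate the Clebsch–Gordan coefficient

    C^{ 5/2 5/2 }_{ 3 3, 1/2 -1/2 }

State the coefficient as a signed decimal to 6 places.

triangle: 1!·5!·0!/7! = 120/5040
(j±m)!: 6!·0!·0!·1!·5!·0! = 86400
prefactor² = (2J+1)·Δ·N² = 86400/7
  k=0: +1/(0!·1!·0!·0!·5!·0!) = 1/120
Σ = 1/120  ⇒  CG² = 86400/7·1/120² = 6/7
CG = +√(6/7) = +0.925820

+0.925820  (= +√(6/7))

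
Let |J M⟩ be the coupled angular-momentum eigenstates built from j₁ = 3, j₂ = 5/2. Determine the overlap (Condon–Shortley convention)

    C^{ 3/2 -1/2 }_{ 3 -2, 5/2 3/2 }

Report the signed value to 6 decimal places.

j₁+j₂−J=4  J+j₁−j₂=2  J−j₁+j₂=1  j₁+j₂+J+1=8
(j₁±m₁, j₂±m₂, J±M) = (1,5,4,1,1,2)
P² = 192/7
sum k=3..4:
  [3] −1/12 = -1/12
  [4] +1/24 = 1/24
S = -1/24
C² = P²·S² = 1/21 ; C = -0.218218

-0.218218  (= −√(1/21))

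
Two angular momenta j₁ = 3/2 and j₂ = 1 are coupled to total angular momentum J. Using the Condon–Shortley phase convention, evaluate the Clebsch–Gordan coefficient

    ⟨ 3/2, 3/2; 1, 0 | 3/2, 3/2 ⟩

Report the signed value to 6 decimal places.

+0.774597  (= +√(3/5))

√[4·1!2!1!/5! · 3!0!1!1!3!0!] = √(12/5)
  +(−1)^0/∏(0,1,0,1,2,0)! = 1/2  (running 1/2)
⟨..|..⟩ = √(12/5)·(1/2) = +0.774597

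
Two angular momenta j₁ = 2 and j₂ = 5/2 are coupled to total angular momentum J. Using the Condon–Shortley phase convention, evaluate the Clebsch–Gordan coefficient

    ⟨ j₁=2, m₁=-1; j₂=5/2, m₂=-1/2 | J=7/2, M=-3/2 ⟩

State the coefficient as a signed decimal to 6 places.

j₁+j₂−J=1  J+j₁−j₂=3  J−j₁+j₂=4  j₁+j₂+J+1=9
(j₁±m₁, j₂±m₂, J±M) = (1,3,2,3,2,5)
P² = 384/7
sum k=0..1:
  [0] +1/24 = 1/24
  [1] −1/12 = -1/12
S = -1/24
C² = P²·S² = 2/21 ; C = -0.308607

−√(2/21) = -0.308607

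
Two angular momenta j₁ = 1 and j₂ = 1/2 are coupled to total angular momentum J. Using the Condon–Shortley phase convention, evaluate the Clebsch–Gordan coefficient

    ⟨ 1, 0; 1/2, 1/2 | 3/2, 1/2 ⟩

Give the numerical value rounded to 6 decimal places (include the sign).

+√(2/3) = +0.816497

triangle: 0!*2!*1!/4! = 2/24
(j±m)!: 1!*1!*1!*0!*2!*1! = 2
prefactor² = (2J+1)*Δ*N² = 2/3
  k=0: +1/(0!*0!*1!*1!*1!*0!) = 1
Σ = 1  ⇒  CG² = 2/3*1² = 2/3
CG = +√(2/3) = +0.816497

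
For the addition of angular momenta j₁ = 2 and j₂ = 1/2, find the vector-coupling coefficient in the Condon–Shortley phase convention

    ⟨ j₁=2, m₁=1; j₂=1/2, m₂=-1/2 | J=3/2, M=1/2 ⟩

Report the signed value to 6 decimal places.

j₁+j₂−J=1  J+j₁−j₂=3  J−j₁+j₂=0  j₁+j₂+J+1=5
(j₁±m₁, j₂±m₂, J±M) = (3,1,0,1,2,1)
P² = 12/5
sum k=0..0:
  [0] +1/2 = 1/2
S = 1/2
C² = P²·S² = 3/5 ; C = +0.774597

+√(3/5) = +0.774597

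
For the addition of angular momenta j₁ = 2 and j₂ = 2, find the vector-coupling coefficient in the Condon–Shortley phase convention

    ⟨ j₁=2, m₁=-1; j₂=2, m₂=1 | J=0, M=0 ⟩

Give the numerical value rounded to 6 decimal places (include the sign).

triangle: 4!·0!·0!/5! = 24/120
(j±m)!: 1!·3!·3!·1!·0!·0! = 36
prefactor² = (2J+1)·Δ·N² = 36/5
  k=3: −1/(3!·1!·0!·0!·0!·0!) = -1/6
Σ = -1/6  ⇒  CG² = 36/5·(-1/6)² = 1/5
CG = −√(1/5) = -0.447214

-0.447214  (= −√(1/5))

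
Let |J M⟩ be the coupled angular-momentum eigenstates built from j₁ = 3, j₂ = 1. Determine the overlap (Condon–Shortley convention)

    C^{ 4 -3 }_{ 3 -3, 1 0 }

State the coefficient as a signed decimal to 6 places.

√[9·0!6!2!/9! · 0!6!1!1!1!7!] = √(129600)
  +(−1)^0/∏(0,0,6,1,0,1)! = 1/720  (running 1/720)
⟨..|..⟩ = √(129600)·(1/720) = +0.500000

+√(1/4) ≈ +0.500000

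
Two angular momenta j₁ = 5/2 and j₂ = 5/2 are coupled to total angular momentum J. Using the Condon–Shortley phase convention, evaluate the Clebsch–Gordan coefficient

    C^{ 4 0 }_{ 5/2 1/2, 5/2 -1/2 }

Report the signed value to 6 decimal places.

+√(1/7) ≈ +0.377964

j₁+j₂−J=1  J+j₁−j₂=4  J−j₁+j₂=4  j₁+j₂+J+1=10
(j₁±m₁, j₂±m₂, J±M) = (3,2,2,3,4,4)
P² = 20736/175
sum k=0..1:
  [0] +1/16 = 1/16
  [1] −1/36 = -1/36
S = 5/144
C² = P²·S² = 1/7 ; C = +0.377964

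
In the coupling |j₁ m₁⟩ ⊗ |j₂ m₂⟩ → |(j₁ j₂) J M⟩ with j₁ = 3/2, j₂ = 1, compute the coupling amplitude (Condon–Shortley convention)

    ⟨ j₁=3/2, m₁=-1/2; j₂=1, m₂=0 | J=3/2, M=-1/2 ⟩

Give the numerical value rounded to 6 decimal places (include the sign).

j₁+j₂−J=1  J+j₁−j₂=2  J−j₁+j₂=1  j₁+j₂+J+1=5
(j₁±m₁, j₂±m₂, J±M) = (1,2,1,1,1,2)
P² = 4/15
sum k=0..1:
  [0] +1/2 = 1/2
  [1] −1/1 = -1
S = -1/2
C² = P²·S² = 1/15 ; C = -0.258199

−√(1/15) ≈ -0.258199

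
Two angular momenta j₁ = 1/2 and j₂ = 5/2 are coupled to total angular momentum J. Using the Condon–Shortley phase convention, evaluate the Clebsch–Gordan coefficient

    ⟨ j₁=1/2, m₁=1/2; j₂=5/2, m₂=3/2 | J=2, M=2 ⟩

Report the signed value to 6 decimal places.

triangle: 1!*0!*4!/6! = 24/720
(j±m)!: 1!*0!*4!*1!*4!*0! = 576
prefactor² = (2J+1)*Δ*N² = 96
  k=0: +1/(0!*1!*0!*4!*0!*0!) = 1/24
Σ = 1/24  ⇒  CG² = 96*1/24² = 1/6
CG = +√(1/6) = +0.408248

+0.408248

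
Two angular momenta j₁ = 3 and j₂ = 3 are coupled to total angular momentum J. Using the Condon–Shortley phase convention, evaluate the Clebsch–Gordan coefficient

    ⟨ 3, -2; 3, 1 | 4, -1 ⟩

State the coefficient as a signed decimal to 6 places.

+0.455842

j₁+j₂−J=2  J+j₁−j₂=4  J−j₁+j₂=4  j₁+j₂+J+1=11
(j₁±m₁, j₂±m₂, J±M) = (1,5,4,2,3,5)
P² = 82944/77
sum k=1..2:
  [1] −1/144 = -1/144
  [2] +1/48 = 1/48
S = 1/72
C² = P²·S² = 16/77 ; C = +0.455842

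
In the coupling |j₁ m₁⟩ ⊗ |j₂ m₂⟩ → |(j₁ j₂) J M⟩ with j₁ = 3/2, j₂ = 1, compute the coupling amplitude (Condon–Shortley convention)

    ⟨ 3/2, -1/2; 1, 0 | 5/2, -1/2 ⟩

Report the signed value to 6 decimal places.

+√(3/5) ≈ +0.774597

triangle: 0!*3!*2!/6! = 12/720
(j±m)!: 1!*2!*1!*1!*2!*3! = 24
prefactor² = (2J+1)*Δ*N² = 12/5
  k=0: +1/(0!*0!*2!*1!*1!*1!) = 1/2
Σ = 1/2  ⇒  CG² = 12/5*1/2² = 3/5
CG = +√(3/5) = +0.774597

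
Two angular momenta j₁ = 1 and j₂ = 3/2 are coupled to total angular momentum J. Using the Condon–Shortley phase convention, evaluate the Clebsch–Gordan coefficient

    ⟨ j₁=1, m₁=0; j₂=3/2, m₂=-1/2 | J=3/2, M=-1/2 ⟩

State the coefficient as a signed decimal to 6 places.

j₁+j₂−J=1  J+j₁−j₂=1  J−j₁+j₂=2  j₁+j₂+J+1=5
(j₁±m₁, j₂±m₂, J±M) = (1,1,1,2,1,2)
P² = 4/15
sum k=0..1:
  [0] +1/1 = 1
  [1] −1/2 = -1/2
S = 1/2
C² = P²·S² = 1/15 ; C = +0.258199

+√(1/15) ≈ +0.258199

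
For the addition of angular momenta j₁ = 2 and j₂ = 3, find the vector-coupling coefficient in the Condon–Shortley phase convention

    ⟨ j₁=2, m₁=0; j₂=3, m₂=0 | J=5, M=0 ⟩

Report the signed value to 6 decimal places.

j₁+j₂−J=0  J+j₁−j₂=4  J−j₁+j₂=6  j₁+j₂+J+1=11
(j₁±m₁, j₂±m₂, J±M) = (2,2,3,3,5,5)
P² = 69120/7
sum k=0..0:
  [0] +1/144 = 1/144
S = 1/144
C² = P²·S² = 10/21 ; C = +0.690066

+√(10/21) = +0.690066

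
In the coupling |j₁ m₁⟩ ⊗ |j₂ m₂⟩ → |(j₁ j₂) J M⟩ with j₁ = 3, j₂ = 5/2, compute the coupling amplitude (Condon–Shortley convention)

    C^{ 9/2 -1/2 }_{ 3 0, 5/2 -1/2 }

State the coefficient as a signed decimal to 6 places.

+0.208063  (= +√(10/231))

√[10·1!5!4!/11! · 3!3!2!3!4!5!] = √(69120/77)
  +(−1)^0/∏(0,1,3,2,2,2)! = 1/48  (running 1/48)
  +(−1)^1/∏(1,0,2,1,3,3)! = -1/72  (running 1/144)
⟨..|..⟩ = √(69120/77)·(1/144) = +0.208063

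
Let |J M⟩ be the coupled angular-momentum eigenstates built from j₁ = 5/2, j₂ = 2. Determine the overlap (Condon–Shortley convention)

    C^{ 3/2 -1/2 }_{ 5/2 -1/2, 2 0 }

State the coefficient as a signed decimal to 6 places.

+√(2/35) ≈ +0.239046

√[4·3!2!1!/7! · 2!3!2!2!1!2!] = √(32/35)
  +(−1)^1/∏(1,2,2,1,0,0)! = -1/4  (running -1/4)
  +(−1)^2/∏(2,1,1,0,1,1)! = 1/2  (running 1/4)
⟨..|..⟩ = √(32/35)·(1/4) = +0.239046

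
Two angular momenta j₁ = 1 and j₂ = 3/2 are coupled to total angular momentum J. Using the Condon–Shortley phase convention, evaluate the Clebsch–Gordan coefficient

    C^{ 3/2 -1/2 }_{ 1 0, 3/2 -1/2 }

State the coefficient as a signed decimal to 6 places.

+0.258199  (= +√(1/15))

√[4·1!1!2!/5! · 1!1!1!2!1!2!] = √(4/15)
  +(−1)^0/∏(0,1,1,1,0,1)! = 1  (running 1)
  +(−1)^1/∏(1,0,0,0,1,2)! = -1/2  (running 1/2)
⟨..|..⟩ = √(4/15)·(1/2) = +0.258199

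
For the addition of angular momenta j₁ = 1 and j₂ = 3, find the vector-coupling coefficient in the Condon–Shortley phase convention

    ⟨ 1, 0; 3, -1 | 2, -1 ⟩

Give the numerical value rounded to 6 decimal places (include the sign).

−√(8/21) = -0.617213

√[5·2!0!4!/7! · 1!1!2!4!1!3!] = √(96/7)
  +(−1)^1/∏(1,1,0,1,0,3)! = -1/6  (running -1/6)
⟨..|..⟩ = √(96/7)·(-1/6) = -0.617213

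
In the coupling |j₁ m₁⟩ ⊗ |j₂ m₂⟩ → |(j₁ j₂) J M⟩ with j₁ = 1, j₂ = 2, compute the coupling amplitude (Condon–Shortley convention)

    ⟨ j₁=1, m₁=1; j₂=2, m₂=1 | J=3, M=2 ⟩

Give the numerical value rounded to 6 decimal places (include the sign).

j₁+j₂−J=0  J+j₁−j₂=2  J−j₁+j₂=4  j₁+j₂+J+1=7
(j₁±m₁, j₂±m₂, J±M) = (2,0,3,1,5,1)
P² = 96
sum k=0..0:
  [0] +1/12 = 1/12
S = 1/12
C² = P²·S² = 2/3 ; C = +0.816497

+√(2/3) = +0.816497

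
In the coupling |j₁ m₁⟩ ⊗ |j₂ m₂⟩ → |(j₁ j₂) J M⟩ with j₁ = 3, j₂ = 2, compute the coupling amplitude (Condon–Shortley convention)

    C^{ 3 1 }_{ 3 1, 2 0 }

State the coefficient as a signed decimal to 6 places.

−√(3/20) = -0.387298

√[7·2!4!2!/9! · 4!2!2!2!4!2!] = √(256/15)
  +(−1)^0/∏(0,2,2,2,2,0)! = 1/16  (running 1/16)
  +(−1)^1/∏(1,1,1,1,3,1)! = -1/6  (running -5/48)
  +(−1)^2/∏(2,0,0,0,4,2)! = 1/96  (running -3/32)
⟨..|..⟩ = √(256/15)·(-3/32) = -0.387298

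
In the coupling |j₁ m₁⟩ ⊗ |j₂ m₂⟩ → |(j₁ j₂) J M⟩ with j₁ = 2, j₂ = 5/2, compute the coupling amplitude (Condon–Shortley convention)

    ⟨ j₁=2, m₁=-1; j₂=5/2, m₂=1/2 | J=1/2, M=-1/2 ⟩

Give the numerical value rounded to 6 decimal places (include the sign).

triangle: 4!*0!*1!/6! = 24/720
(j±m)!: 1!*3!*3!*2!*0!*1! = 72
prefactor² = (2J+1)*Δ*N² = 24/5
  k=3: −1/(3!*1!*0!*0!*0!*1!) = -1/6
Σ = -1/6  ⇒  CG² = 24/5*(-1/6)² = 2/15
CG = −√(2/15) = -0.365148

-0.365148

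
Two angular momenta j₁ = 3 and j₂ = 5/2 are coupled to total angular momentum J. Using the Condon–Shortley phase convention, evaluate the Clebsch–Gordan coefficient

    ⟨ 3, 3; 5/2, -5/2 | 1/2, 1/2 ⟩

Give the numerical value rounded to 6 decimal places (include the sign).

triangle: 5!·1!·0!/7! = 120/5040
(j±m)!: 6!·0!·0!·5!·1!·0! = 86400
prefactor² = (2J+1)·Δ·N² = 28800/7
  k=0: +1/(0!·5!·0!·0!·1!·0!) = 1/120
Σ = 1/120  ⇒  CG² = 28800/7·1/120² = 2/7
CG = +√(2/7) = +0.534522

+√(2/7) = +0.534522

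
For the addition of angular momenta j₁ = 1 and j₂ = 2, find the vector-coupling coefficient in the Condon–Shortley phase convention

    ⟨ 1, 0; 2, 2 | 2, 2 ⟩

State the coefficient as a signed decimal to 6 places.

√[5·1!1!3!/6! · 1!1!4!0!4!0!] = √(24)
  +(−1)^1/∏(1,0,0,3,1,0)! = -1/6  (running -1/6)
⟨..|..⟩ = √(24)·(-1/6) = -0.816497

-0.816497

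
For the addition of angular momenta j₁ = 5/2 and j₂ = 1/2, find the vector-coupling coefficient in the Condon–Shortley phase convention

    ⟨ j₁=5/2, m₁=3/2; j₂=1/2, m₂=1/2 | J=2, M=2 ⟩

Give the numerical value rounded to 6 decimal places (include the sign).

-0.408248

triangle: 1!×4!×0!/6! = 24/720
(j±m)!: 4!×1!×1!×0!×4!×0! = 576
prefactor² = (2J+1)×Δ×N² = 96
  k=1: −1/(1!×0!×0!×0!×4!×0!) = -1/24
Σ = -1/24  ⇒  CG² = 96×(-1/24)² = 1/6
CG = −√(1/6) = -0.408248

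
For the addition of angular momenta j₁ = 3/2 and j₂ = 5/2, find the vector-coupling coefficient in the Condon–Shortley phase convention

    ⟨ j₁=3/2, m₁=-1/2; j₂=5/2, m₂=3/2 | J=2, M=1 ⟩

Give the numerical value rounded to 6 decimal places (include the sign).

j₁+j₂−J=2  J+j₁−j₂=1  J−j₁+j₂=3  j₁+j₂+J+1=7
(j₁±m₁, j₂±m₂, J±M) = (1,2,4,1,3,1)
P² = 24/7
sum k=1..2:
  [1] −1/6 = -1/6
  [2] +1/4 = 1/4
S = 1/12
C² = P²·S² = 1/42 ; C = +0.154303

+√(1/42) ≈ +0.154303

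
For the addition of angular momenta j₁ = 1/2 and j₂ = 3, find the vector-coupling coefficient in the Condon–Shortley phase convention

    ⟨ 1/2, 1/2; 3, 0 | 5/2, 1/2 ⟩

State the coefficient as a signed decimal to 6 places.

+√(3/7) = +0.654654

√[6·1!0!5!/7! · 1!0!3!3!3!2!] = √(432/7)
  +(−1)^0/∏(0,1,0,3,0,2)! = 1/12  (running 1/12)
⟨..|..⟩ = √(432/7)·(1/12) = +0.654654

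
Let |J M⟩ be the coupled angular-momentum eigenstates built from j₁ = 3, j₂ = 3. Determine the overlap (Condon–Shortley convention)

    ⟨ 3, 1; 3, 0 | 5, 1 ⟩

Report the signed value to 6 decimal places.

+0.345033  (= +√(5/42))

triangle: 1!·5!·5!/12! = 14400/479001600
(j±m)!: 4!·2!·3!·3!·6!·4! = 29859840
prefactor² = (2J+1)·Δ·N² = 69120/7
  k=0: +1/(0!·1!·2!·3!·3!·2!) = 1/144
  k=1: −1/(1!·0!·1!·2!·4!·3!) = -1/288
Σ = 1/288  ⇒  CG² = 69120/7·1/288² = 5/42
CG = +√(5/42) = +0.345033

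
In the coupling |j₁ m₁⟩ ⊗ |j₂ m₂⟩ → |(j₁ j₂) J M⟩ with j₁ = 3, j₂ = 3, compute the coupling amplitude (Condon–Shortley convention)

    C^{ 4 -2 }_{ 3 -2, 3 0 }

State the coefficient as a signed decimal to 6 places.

triangle: 2!*4!*4!/11! = 1152/39916800
(j±m)!: 1!*5!*3!*3!*2!*6! = 6220800
prefactor² = (2J+1)*Δ*N² = 124416/77
  k=1: −1/(1!*1!*4!*2!*0!*2!) = -1/96
  k=2: +1/(2!*0!*3!*1!*1!*3!) = 1/72
Σ = 1/288  ⇒  CG² = 124416/77*1/288² = 3/154
CG = +√(3/154) = +0.139573

+√(3/154) = +0.139573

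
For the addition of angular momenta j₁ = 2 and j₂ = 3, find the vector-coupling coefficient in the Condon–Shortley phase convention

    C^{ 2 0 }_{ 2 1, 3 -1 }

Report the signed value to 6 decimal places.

-0.377964

triangle: 3!×1!×3!/8! = 36/40320
(j±m)!: 3!×1!×2!×4!×2!×2! = 1152
prefactor² = (2J+1)×Δ×N² = 36/7
  k=0: +1/(0!×3!×1!×2!×0!×1!) = 1/12
  k=1: −1/(1!×2!×0!×1!×1!×2!) = -1/4
Σ = -1/6  ⇒  CG² = 36/7×(-1/6)² = 1/7
CG = −√(1/7) = -0.377964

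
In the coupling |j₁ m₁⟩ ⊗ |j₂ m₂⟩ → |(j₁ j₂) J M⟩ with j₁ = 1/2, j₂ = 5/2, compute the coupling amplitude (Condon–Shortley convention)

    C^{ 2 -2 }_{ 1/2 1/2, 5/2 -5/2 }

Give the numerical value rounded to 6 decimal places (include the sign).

j₁+j₂−J=1  J+j₁−j₂=0  J−j₁+j₂=4  j₁+j₂+J+1=6
(j₁±m₁, j₂±m₂, J±M) = (1,0,0,5,0,4)
P² = 480
sum k=0..0:
  [0] +1/24 = 1/24
S = 1/24
C² = P²·S² = 5/6 ; C = +0.912871

+0.912871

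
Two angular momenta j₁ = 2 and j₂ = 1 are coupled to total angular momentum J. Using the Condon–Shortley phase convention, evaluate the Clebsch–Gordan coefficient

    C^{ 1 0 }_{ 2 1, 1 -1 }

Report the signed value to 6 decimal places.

j₁+j₂−J=2  J+j₁−j₂=2  J−j₁+j₂=0  j₁+j₂+J+1=5
(j₁±m₁, j₂±m₂, J±M) = (3,1,0,2,1,1)
P² = 6/5
sum k=0..0:
  [0] +1/2 = 1/2
S = 1/2
C² = P²·S² = 3/10 ; C = +0.547723

+√(3/10) ≈ +0.547723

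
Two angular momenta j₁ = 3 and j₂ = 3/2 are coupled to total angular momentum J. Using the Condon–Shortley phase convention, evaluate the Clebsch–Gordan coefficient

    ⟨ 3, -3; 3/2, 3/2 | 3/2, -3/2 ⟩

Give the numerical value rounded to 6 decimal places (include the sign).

-0.755929  (= −√(4/7))

j₁+j₂−J=3  J+j₁−j₂=3  J−j₁+j₂=0  j₁+j₂+J+1=7
(j₁±m₁, j₂±m₂, J±M) = (0,6,3,0,0,3)
P² = 5184/7
sum k=3..3:
  [3] −1/36 = -1/36
S = -1/36
C² = P²·S² = 4/7 ; C = -0.755929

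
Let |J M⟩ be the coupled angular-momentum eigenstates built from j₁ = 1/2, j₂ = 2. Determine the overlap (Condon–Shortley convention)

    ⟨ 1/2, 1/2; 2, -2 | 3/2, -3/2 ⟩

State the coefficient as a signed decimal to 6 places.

+0.894427

√[4·1!0!3!/5! · 1!0!0!4!0!3!] = √(144/5)
  +(−1)^0/∏(0,1,0,0,0,3)! = 1/6  (running 1/6)
⟨..|..⟩ = √(144/5)·(1/6) = +0.894427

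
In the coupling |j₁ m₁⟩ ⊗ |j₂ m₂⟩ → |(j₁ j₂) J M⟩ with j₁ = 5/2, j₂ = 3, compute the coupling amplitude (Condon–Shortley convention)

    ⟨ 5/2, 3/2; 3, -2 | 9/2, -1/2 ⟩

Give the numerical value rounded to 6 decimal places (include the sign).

√[10·1!4!5!/11! · 4!1!1!5!4!5!] = √(460800/77)
  +(−1)^0/∏(0,1,1,1,3,4)! = 1/144  (running 1/144)
  +(−1)^1/∏(1,0,0,0,4,5)! = -1/2880  (running 19/2880)
⟨..|..⟩ = √(460800/77)·(19/2880) = +0.510355

+√(361/1386) = +0.510355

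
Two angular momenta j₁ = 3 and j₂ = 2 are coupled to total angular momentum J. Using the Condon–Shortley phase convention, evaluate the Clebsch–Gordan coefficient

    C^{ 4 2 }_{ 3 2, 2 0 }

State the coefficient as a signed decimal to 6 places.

+0.585540  (= +√(12/35))

triangle: 1!×5!×3!/10! = 720/3628800
(j±m)!: 5!×1!×2!×2!×6!×2! = 691200
prefactor² = (2J+1)×Δ×N² = 8640/7
  k=0: +1/(0!×1!×1!×2!×4!×1!) = 1/48
  k=1: −1/(1!×0!×0!×1!×5!×2!) = -1/240
Σ = 1/60  ⇒  CG² = 8640/7×1/60² = 12/35
CG = +√(12/35) = +0.585540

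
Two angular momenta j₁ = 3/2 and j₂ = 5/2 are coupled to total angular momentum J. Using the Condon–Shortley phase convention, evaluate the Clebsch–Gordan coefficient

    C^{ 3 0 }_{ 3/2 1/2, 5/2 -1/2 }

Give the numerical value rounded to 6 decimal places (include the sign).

triangle: 1!×2!×4!/8! = 48/40320
(j±m)!: 2!×1!×2!×3!×3!×3! = 864
prefactor² = (2J+1)×Δ×N² = 36/5
  k=0: +1/(0!×1!×1!×2!×1!×2!) = 1/4
  k=1: −1/(1!×0!×0!×1!×2!×3!) = -1/12
Σ = 1/6  ⇒  CG² = 36/5×1/6² = 1/5
CG = +√(1/5) = +0.447214

+√(1/5) ≈ +0.447214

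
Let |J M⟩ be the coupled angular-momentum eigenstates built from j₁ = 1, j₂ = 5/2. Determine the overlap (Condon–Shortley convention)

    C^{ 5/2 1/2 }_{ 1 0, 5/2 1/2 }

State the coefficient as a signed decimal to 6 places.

√[6·1!1!4!/7! · 1!1!3!2!3!2!] = √(144/35)
  +(−1)^0/∏(0,1,1,3,0,1)! = 1/6  (running 1/6)
  +(−1)^1/∏(1,0,0,2,1,2)! = -1/4  (running -1/12)
⟨..|..⟩ = √(144/35)·(-1/12) = -0.169031

−√(1/35) ≈ -0.169031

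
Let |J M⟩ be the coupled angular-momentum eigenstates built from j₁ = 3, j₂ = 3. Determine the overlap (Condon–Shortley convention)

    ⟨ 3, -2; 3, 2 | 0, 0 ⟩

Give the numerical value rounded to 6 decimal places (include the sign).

−√(1/7) ≈ -0.377964

j₁+j₂−J=6  J+j₁−j₂=0  J−j₁+j₂=0  j₁+j₂+J+1=7
(j₁±m₁, j₂±m₂, J±M) = (1,5,5,1,0,0)
P² = 14400/7
sum k=5..5:
  [5] −1/120 = -1/120
S = -1/120
C² = P²·S² = 1/7 ; C = -0.377964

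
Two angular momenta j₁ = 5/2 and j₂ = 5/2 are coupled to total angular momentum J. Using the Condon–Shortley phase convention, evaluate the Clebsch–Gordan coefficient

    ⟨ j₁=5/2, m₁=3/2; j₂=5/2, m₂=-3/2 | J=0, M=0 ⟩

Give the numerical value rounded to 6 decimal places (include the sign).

√[1·5!0!0!/6! · 4!1!1!4!0!0!] = √(96)
  +(−1)^1/∏(1,4,0,0,0,0)! = -1/24  (running -1/24)
⟨..|..⟩ = √(96)·(-1/24) = -0.408248

−√(1/6) ≈ -0.408248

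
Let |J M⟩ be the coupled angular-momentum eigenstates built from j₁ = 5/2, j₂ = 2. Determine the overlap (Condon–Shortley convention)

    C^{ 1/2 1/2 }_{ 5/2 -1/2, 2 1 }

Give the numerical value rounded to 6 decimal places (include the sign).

−√(2/15) = -0.365148

triangle: 4!*1!*0!/6! = 24/720
(j±m)!: 2!*3!*3!*1!*1!*0! = 72
prefactor² = (2J+1)*Δ*N² = 24/5
  k=3: −1/(3!*1!*0!*0!*1!*0!) = -1/6
Σ = -1/6  ⇒  CG² = 24/5*(-1/6)² = 2/15
CG = −√(2/15) = -0.365148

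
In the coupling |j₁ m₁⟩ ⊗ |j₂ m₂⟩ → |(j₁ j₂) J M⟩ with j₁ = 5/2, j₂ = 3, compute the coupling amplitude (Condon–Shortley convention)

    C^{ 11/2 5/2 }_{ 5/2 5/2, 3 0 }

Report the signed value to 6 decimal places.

√[12·0!5!6!/12! · 5!0!3!3!8!3!] = √(24883200/11)
  +(−1)^0/∏(0,0,0,3,5,3)! = 1/4320  (running 1/4320)
⟨..|..⟩ = √(24883200/11)·(1/4320) = +0.348155

+√(4/33) ≈ +0.348155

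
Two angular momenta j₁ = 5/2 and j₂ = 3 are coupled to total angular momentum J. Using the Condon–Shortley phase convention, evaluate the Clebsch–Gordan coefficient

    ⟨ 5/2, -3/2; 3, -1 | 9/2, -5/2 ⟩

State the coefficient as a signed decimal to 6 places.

-0.317821

triangle: 1!*4!*5!/11! = 2880/39916800
(j±m)!: 1!*4!*2!*4!*2!*7! = 11612160
prefactor² = (2J+1)*Δ*N² = 92160/11
  k=0: +1/(0!*1!*4!*2!*0!*3!) = 1/288
  k=1: −1/(1!*0!*3!*1!*1!*4!) = -1/144
Σ = -1/288  ⇒  CG² = 92160/11*(-1/288)² = 10/99
CG = −√(10/99) = -0.317821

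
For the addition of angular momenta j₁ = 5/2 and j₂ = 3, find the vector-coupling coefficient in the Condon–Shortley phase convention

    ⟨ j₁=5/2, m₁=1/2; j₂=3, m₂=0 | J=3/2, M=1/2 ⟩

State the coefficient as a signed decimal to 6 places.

+√(4/35) ≈ +0.338062

triangle: 4!·1!·2!/8! = 48/40320
(j±m)!: 3!·2!·3!·3!·2!·1! = 864
prefactor² = (2J+1)·Δ·N² = 144/35
  k=1: −1/(1!·3!·1!·2!·0!·0!) = -1/12
  k=2: +1/(2!·2!·0!·1!·1!·1!) = 1/4
Σ = 1/6  ⇒  CG² = 144/35·1/6² = 4/35
CG = +√(4/35) = +0.338062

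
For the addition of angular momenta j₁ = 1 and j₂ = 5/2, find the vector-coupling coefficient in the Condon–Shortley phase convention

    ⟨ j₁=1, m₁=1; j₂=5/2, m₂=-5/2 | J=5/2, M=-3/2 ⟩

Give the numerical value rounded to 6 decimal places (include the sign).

triangle: 1!*1!*4!/7! = 24/5040
(j±m)!: 2!*0!*0!*5!*1!*4! = 5760
prefactor² = (2J+1)*Δ*N² = 1152/7
  k=0: +1/(0!*1!*0!*0!*1!*4!) = 1/24
Σ = 1/24  ⇒  CG² = 1152/7*1/24² = 2/7
CG = +√(2/7) = +0.534522

+√(2/7) ≈ +0.534522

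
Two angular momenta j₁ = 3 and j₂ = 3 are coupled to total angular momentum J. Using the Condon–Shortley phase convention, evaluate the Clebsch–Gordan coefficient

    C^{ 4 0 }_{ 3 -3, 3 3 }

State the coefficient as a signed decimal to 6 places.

+√(9/154) ≈ +0.241747

triangle: 2!*4!*4!/11! = 1152/39916800
(j±m)!: 0!*6!*6!*0!*4!*4! = 298598400
prefactor² = (2J+1)*Δ*N² = 5971968/77
  k=2: +1/(2!*0!*4!*4!*0!*0!) = 1/1152
Σ = 1/1152  ⇒  CG² = 5971968/77*1/1152² = 9/154
CG = +√(9/154) = +0.241747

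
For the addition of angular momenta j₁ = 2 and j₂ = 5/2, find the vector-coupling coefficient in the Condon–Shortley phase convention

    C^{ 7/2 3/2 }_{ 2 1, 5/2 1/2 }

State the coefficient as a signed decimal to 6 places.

+0.308607  (= +√(2/21))

√[8·1!3!4!/9! · 3!1!3!2!5!2!] = √(384/7)
  +(−1)^0/∏(0,1,1,3,2,1)! = 1/12  (running 1/12)
  +(−1)^1/∏(1,0,0,2,3,2)! = -1/24  (running 1/24)
⟨..|..⟩ = √(384/7)·(1/24) = +0.308607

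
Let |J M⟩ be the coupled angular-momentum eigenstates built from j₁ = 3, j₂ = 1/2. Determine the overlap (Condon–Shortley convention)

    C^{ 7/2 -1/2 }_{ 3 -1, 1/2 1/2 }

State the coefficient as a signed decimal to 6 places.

triangle: 0!·6!·1!/8! = 720/40320
(j±m)!: 2!·4!·1!·0!·3!·4! = 6912
prefactor² = (2J+1)·Δ·N² = 6912/7
  k=0: +1/(0!·0!·4!·1!·2!·0!) = 1/48
Σ = 1/48  ⇒  CG² = 6912/7·1/48² = 3/7
CG = +√(3/7) = +0.654654

+0.654654  (= +√(3/7))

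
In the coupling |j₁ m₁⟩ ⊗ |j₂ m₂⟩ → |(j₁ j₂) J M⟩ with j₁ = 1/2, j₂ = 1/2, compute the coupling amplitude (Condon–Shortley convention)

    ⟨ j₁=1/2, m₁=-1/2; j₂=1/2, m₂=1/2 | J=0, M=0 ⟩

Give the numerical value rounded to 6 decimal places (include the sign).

√[1·1!0!0!/2! · 0!1!1!0!0!0!] = √(1/2)
  +(−1)^1/∏(1,0,0,0,0,0)! = -1  (running -1)
⟨..|..⟩ = √(1/2)·(-1) = -0.707107

−√(1/2) = -0.707107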